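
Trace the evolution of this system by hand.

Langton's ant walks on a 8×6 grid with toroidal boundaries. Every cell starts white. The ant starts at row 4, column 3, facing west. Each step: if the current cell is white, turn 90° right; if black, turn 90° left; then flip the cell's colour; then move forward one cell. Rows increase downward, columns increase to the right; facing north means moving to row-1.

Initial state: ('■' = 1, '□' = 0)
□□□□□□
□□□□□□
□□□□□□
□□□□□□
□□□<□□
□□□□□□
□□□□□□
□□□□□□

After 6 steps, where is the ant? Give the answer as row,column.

[0] □□□□□□
□□□□□□
□□□□□□
□□□□□□
□□□<□□
□□□□□□
□□□□□□
□□□□□□
[1] □□□□□□
□□□□□□
□□□□□□
□□□^□□
□□□■□□
□□□□□□
□□□□□□
□□□□□□
[2] □□□□□□
□□□□□□
□□□□□□
□□□■>□
□□□■□□
□□□□□□
□□□□□□
□□□□□□
[3] □□□□□□
□□□□□□
□□□□□□
□□□■■□
□□□■v□
□□□□□□
□□□□□□
□□□□□□
[4] □□□□□□
□□□□□□
□□□□□□
□□□■■□
□□□<■□
□□□□□□
□□□□□□
□□□□□□
[5] □□□□□□
□□□□□□
□□□□□□
□□□■■□
□□□□■□
□□□v□□
□□□□□□
□□□□□□
[6] □□□□□□
□□□□□□
□□□□□□
□□□■■□
□□□□■□
□□<■□□
□□□□□□
□□□□□□

5,2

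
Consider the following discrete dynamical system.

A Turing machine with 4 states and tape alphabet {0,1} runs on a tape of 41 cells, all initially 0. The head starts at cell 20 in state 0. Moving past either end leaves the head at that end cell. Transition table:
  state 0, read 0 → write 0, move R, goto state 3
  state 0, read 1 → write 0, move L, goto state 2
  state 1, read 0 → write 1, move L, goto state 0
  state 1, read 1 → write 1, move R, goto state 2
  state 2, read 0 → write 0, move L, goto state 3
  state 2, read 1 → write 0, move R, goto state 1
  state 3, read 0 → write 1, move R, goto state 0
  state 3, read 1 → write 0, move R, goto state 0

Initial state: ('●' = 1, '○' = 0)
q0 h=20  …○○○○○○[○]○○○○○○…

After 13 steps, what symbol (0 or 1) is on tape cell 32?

0

t=0: q0 h=20  …○○○○○○[○]○○○○○○…
t=1: q3 h=21  …○○○○○○[○]○○○○○○…
t=2: q0 h=22  …○○○○○●[○]○○○○○○…
t=3: q3 h=23  …○○○○●○[○]○○○○○○…
t=4: q0 h=24  …○○○●○●[○]○○○○○○…
t=5: q3 h=25  …○○●○●○[○]○○○○○○…
t=6: q0 h=26  …○●○●○●[○]○○○○○○…
t=7: q3 h=27  …●○●○●○[○]○○○○○○…
t=8: q0 h=28  …○●○●○●[○]○○○○○○…
t=9: q3 h=29  …●○●○●○[○]○○○○○○…
t=10: q0 h=30  …○●○●○●[○]○○○○○○…
t=11: q3 h=31  …●○●○●○[○]○○○○○○…
t=12: q0 h=32  …○●○●○●[○]○○○○○○…
t=13: q3 h=33  …●○●○●○[○]○○○○○○…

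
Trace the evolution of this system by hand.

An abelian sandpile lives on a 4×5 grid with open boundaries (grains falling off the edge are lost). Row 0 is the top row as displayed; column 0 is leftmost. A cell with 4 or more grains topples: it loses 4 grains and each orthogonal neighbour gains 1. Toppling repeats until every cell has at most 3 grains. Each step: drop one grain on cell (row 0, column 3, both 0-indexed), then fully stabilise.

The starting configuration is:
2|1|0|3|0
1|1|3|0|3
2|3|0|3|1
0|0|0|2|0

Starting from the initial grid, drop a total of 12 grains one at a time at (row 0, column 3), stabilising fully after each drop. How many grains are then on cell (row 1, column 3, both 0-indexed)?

3

t=0: 2|1|0|3|0
1|1|3|0|3
2|3|0|3|1
0|0|0|2|0
t=1: 2|1|1|0|1
1|1|3|1|3
2|3|0|3|1
0|0|0|2|0
t=2: 2|1|1|1|1
1|1|3|1|3
2|3|0|3|1
0|0|0|2|0
t=3: 2|1|1|2|1
1|1|3|1|3
2|3|0|3|1
0|0|0|2|0
t=4: 2|1|1|3|1
1|1|3|1|3
2|3|0|3|1
0|0|0|2|0
t=5: 2|1|2|0|2
1|1|3|2|3
2|3|0|3|1
0|0|0|2|0
t=6: 2|1|2|1|2
1|1|3|2|3
2|3|0|3|1
0|0|0|2|0
t=7: 2|1|2|2|2
1|1|3|2|3
2|3|0|3|1
0|0|0|2|0
t=8: 2|1|2|3|2
1|1|3|2|3
2|3|0|3|1
0|0|0|2|0
t=9: 2|1|3|0|3
1|1|3|3|3
2|3|0|3|1
0|0|0|2|0
t=10: 2|1|3|1|3
1|1|3|3|3
2|3|0|3|1
0|0|0|2|0
t=11: 2|1|3|2|3
1|1|3|3|3
2|3|0|3|1
0|0|0|2|0
t=12: 2|1|3|3|3
1|1|3|3|3
2|3|0|3|1
0|0|0|2|0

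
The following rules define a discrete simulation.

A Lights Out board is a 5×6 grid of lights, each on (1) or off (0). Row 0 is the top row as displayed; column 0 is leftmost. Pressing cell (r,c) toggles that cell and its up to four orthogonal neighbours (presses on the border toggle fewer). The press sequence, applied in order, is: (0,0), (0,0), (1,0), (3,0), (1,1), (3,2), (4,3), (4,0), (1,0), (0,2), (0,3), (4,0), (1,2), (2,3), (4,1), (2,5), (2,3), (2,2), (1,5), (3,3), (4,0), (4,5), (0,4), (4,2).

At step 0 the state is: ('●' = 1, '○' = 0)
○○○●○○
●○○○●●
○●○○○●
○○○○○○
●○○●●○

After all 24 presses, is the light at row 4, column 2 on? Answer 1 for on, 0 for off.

0

gen 0: ○○○●○○
●○○○●●
○●○○○●
○○○○○○
●○○●●○
gen 1: ●●○●○○
○○○○●●
○●○○○●
○○○○○○
●○○●●○
gen 2: ○○○●○○
●○○○●●
○●○○○●
○○○○○○
●○○●●○
gen 3: ●○○●○○
○●○○●●
●●○○○●
○○○○○○
●○○●●○
gen 4: ●○○●○○
○●○○●●
○●○○○●
●●○○○○
○○○●●○
gen 5: ●●○●○○
●○●○●●
○○○○○●
●●○○○○
○○○●●○
gen 6: ●●○●○○
●○●○●●
○○●○○●
●○●●○○
○○●●●○
gen 7: ●●○●○○
●○●○●●
○○●○○●
●○●○○○
○○○○○○
gen 8: ●●○●○○
●○●○●●
○○●○○●
○○●○○○
●●○○○○
gen 9: ○●○●○○
○●●○●●
●○●○○●
○○●○○○
●●○○○○
gen 10: ○○●○○○
○●○○●●
●○●○○●
○○●○○○
●●○○○○
gen 11: ○○○●●○
○●○●●●
●○●○○●
○○●○○○
●●○○○○
gen 12: ○○○●●○
○●○●●●
●○●○○●
●○●○○○
○○○○○○
gen 13: ○○●●●○
○○●○●●
●○○○○●
●○●○○○
○○○○○○
gen 14: ○○●●●○
○○●●●●
●○●●●●
●○●●○○
○○○○○○
gen 15: ○○●●●○
○○●●●●
●○●●●●
●●●●○○
●●●○○○
gen 16: ○○●●●○
○○●●●○
●○●●○○
●●●●○●
●●●○○○
gen 17: ○○●●●○
○○●○●○
●○○○●○
●●●○○●
●●●○○○
gen 18: ○○●●●○
○○○○●○
●●●●●○
●●○○○●
●●●○○○
gen 19: ○○●●●●
○○○○○●
●●●●●●
●●○○○●
●●●○○○
gen 20: ○○●●●●
○○○○○●
●●●○●●
●●●●●●
●●●●○○
gen 21: ○○●●●●
○○○○○●
●●●○●●
○●●●●●
○○●●○○
gen 22: ○○●●●●
○○○○○●
●●●○●●
○●●●●○
○○●●●●
gen 23: ○○●○○○
○○○○●●
●●●○●●
○●●●●○
○○●●●●
gen 24: ○○●○○○
○○○○●●
●●●○●●
○●○●●○
○●○○●●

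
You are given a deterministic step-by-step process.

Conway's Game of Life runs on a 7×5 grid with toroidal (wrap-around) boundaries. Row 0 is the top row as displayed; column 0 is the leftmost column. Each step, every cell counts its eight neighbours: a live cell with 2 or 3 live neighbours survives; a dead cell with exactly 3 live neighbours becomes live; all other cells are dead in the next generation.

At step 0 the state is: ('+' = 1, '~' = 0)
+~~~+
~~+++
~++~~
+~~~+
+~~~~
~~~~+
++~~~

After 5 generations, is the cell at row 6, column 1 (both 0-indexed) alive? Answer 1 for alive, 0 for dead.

step 0: +~~~+
~~+++
~++~~
+~~~+
+~~~~
~~~~+
++~~~
step 1: ~~+~~
~~+~+
~++~~
+~~~+
+~~~~
~+~~+
~+~~~
step 2: ~+++~
~~+~~
~++~+
+~~~+
~+~~~
~+~~~
+++~~
step 3: +~~+~
+~~~~
~++~+
~~+++
~+~~~
~~~~~
+~~+~
step 4: ++~~~
+~++~
~++~+
~~~~+
~~++~
~~~~~
~~~~~
step 5: +++~+
~~~+~
~++~+
++~~+
~~~+~
~~~~~
~~~~~

0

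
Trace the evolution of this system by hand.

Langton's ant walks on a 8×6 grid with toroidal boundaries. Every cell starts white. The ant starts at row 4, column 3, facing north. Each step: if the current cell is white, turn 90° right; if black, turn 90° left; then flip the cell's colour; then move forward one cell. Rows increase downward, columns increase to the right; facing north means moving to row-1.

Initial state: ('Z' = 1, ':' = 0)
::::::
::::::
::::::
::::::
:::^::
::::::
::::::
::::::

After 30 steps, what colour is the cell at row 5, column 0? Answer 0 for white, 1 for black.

gen 0: ::::::
::::::
::::::
::::::
:::^::
::::::
::::::
::::::
gen 1: ::::::
::::::
::::::
::::::
:::Z>:
::::::
::::::
::::::
gen 2: ::::::
::::::
::::::
::::::
:::ZZ:
::::v:
::::::
::::::
gen 3: ::::::
::::::
::::::
::::::
:::ZZ:
:::<Z:
::::::
::::::
gen 4: ::::::
::::::
::::::
::::::
:::^Z:
:::ZZ:
::::::
::::::
gen 5: ::::::
::::::
::::::
::::::
::<:Z:
:::ZZ:
::::::
::::::
gen 6: ::::::
::::::
::::::
::^:::
::Z:Z:
:::ZZ:
::::::
::::::
gen 7: ::::::
::::::
::::::
::Z>::
::Z:Z:
:::ZZ:
::::::
::::::
gen 8: ::::::
::::::
::::::
::ZZ::
::ZvZ:
:::ZZ:
::::::
::::::
gen 9: ::::::
::::::
::::::
::ZZ::
::<ZZ:
:::ZZ:
::::::
::::::
gen 10: ::::::
::::::
::::::
::ZZ::
:::ZZ:
::vZZ:
::::::
::::::
gen 11: ::::::
::::::
::::::
::ZZ::
:::ZZ:
:<ZZZ:
::::::
::::::
gen 12: ::::::
::::::
::::::
::ZZ::
:^:ZZ:
:ZZZZ:
::::::
::::::
gen 13: ::::::
::::::
::::::
::ZZ::
:Z>ZZ:
:ZZZZ:
::::::
::::::
gen 14: ::::::
::::::
::::::
::ZZ::
:ZZZZ:
:ZvZZ:
::::::
::::::
gen 15: ::::::
::::::
::::::
::ZZ::
:ZZZZ:
:Z:>Z:
::::::
::::::
gen 16: ::::::
::::::
::::::
::ZZ::
:ZZ^Z:
:Z::Z:
::::::
::::::
gen 17: ::::::
::::::
::::::
::ZZ::
:Z<:Z:
:Z::Z:
::::::
::::::
gen 18: ::::::
::::::
::::::
::ZZ::
:Z::Z:
:Zv:Z:
::::::
::::::
gen 19: ::::::
::::::
::::::
::ZZ::
:Z::Z:
:<Z:Z:
::::::
::::::
gen 20: ::::::
::::::
::::::
::ZZ::
:Z::Z:
::Z:Z:
:v::::
::::::
gen 21: ::::::
::::::
::::::
::ZZ::
:Z::Z:
::Z:Z:
<Z::::
::::::
gen 22: ::::::
::::::
::::::
::ZZ::
:Z::Z:
^:Z:Z:
ZZ::::
::::::
gen 23: ::::::
::::::
::::::
::ZZ::
:Z::Z:
Z>Z:Z:
ZZ::::
::::::
gen 24: ::::::
::::::
::::::
::ZZ::
:Z::Z:
ZZZ:Z:
Zv::::
::::::
gen 25: ::::::
::::::
::::::
::ZZ::
:Z::Z:
ZZZ:Z:
Z:>:::
::::::
gen 26: ::::::
::::::
::::::
::ZZ::
:Z::Z:
ZZZ:Z:
Z:Z:::
::v:::
gen 27: ::::::
::::::
::::::
::ZZ::
:Z::Z:
ZZZ:Z:
Z:Z:::
:<Z:::
gen 28: ::::::
::::::
::::::
::ZZ::
:Z::Z:
ZZZ:Z:
Z^Z:::
:ZZ:::
gen 29: ::::::
::::::
::::::
::ZZ::
:Z::Z:
ZZZ:Z:
ZZ>:::
:ZZ:::
gen 30: ::::::
::::::
::::::
::ZZ::
:Z::Z:
ZZ^:Z:
ZZ::::
:ZZ:::

1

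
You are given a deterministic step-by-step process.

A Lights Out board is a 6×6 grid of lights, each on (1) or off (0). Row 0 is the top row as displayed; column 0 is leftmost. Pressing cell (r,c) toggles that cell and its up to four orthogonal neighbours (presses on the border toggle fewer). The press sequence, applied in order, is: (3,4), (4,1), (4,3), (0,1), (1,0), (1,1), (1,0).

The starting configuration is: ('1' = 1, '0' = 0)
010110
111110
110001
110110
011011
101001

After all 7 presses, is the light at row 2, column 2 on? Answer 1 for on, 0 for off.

[0] 010110
111110
110001
110110
011011
101001
[1] 010110
111110
110011
110001
011001
101001
[2] 010110
111110
110011
100001
100001
111001
[3] 010110
111110
110011
100101
101111
111101
[4] 101110
101110
110011
100101
101111
111101
[5] 001110
011110
010011
100101
101111
111101
[6] 011110
100110
000011
100101
101111
111101
[7] 111110
010110
100011
100101
101111
111101

0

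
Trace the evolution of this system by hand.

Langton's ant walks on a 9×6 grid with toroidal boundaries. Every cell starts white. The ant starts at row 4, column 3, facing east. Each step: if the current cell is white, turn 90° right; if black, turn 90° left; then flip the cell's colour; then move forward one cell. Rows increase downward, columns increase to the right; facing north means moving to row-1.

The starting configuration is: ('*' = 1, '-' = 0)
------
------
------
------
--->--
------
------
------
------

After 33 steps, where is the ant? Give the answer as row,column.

3,1

k=0  ------
------
------
------
--->--
------
------
------
------
k=1  ------
------
------
------
---*--
---v--
------
------
------
k=2  ------
------
------
------
---*--
--<*--
------
------
------
k=3  ------
------
------
------
--^*--
--**--
------
------
------
k=4  ------
------
------
------
--*>--
--**--
------
------
------
k=5  ------
------
------
---^--
--*---
--**--
------
------
------
k=6  ------
------
------
---*>-
--*---
--**--
------
------
------
k=7  ------
------
------
---**-
--*-v-
--**--
------
------
------
k=8  ------
------
------
---**-
--*<*-
--**--
------
------
------
k=9  ------
------
------
---^*-
--***-
--**--
------
------
------
k=10  ------
------
------
--<-*-
--***-
--**--
------
------
------
k=11  ------
------
--^---
--*-*-
--***-
--**--
------
------
------
k=12  ------
------
--*>--
--*-*-
--***-
--**--
------
------
------
k=13  ------
------
--**--
--*v*-
--***-
--**--
------
------
------
k=14  ------
------
--**--
--<**-
--***-
--**--
------
------
------
k=15  ------
------
--**--
---**-
--v**-
--**--
------
------
------
k=16  ------
------
--**--
---**-
--->*-
--**--
------
------
------
k=17  ------
------
--**--
---^*-
----*-
--**--
------
------
------
k=18  ------
------
--**--
--<-*-
----*-
--**--
------
------
------
k=19  ------
------
--^*--
--*-*-
----*-
--**--
------
------
------
k=20  ------
------
-<-*--
--*-*-
----*-
--**--
------
------
------
k=21  ------
-^----
-*-*--
--*-*-
----*-
--**--
------
------
------
k=22  ------
-*>---
-*-*--
--*-*-
----*-
--**--
------
------
------
k=23  ------
-**---
-*v*--
--*-*-
----*-
--**--
------
------
------
k=24  ------
-**---
-<**--
--*-*-
----*-
--**--
------
------
------
k=25  ------
-**---
--**--
-v*-*-
----*-
--**--
------
------
------
k=26  ------
-**---
--**--
<**-*-
----*-
--**--
------
------
------
k=27  ------
-**---
^-**--
***-*-
----*-
--**--
------
------
------
k=28  ------
-**---
*>**--
***-*-
----*-
--**--
------
------
------
k=29  ------
-**---
****--
*v*-*-
----*-
--**--
------
------
------
k=30  ------
-**---
****--
*->-*-
----*-
--**--
------
------
------
k=31  ------
-**---
**^*--
*---*-
----*-
--**--
------
------
------
k=32  ------
-**---
*<-*--
*---*-
----*-
--**--
------
------
------
k=33  ------
-**---
*--*--
*v--*-
----*-
--**--
------
------
------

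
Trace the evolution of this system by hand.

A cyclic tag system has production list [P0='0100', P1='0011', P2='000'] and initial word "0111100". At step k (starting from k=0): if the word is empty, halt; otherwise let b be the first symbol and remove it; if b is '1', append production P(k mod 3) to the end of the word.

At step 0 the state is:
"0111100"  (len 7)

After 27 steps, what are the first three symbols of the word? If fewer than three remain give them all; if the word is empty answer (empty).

011

step 0: "0111100"  (len 7)
step 1: "111100"  (len 6)
step 2: "111000011"  (len 9)
step 3: "11000011000"  (len 11)
step 4: "10000110000100"  (len 14)
step 5: "00001100001000011"  (len 17)
step 6: "0001100001000011"  (len 16)
step 7: "001100001000011"  (len 15)
step 8: "01100001000011"  (len 14)
step 9: "1100001000011"  (len 13)
step 10: "1000010000110100"  (len 16)
step 11: "0000100001101000011"  (len 19)
step 12: "000100001101000011"  (len 18)
step 13: "00100001101000011"  (len 17)
step 14: "0100001101000011"  (len 16)
step 15: "100001101000011"  (len 15)
step 16: "000011010000110100"  (len 18)
step 17: "00011010000110100"  (len 17)
step 18: "0011010000110100"  (len 16)
step 19: "011010000110100"  (len 15)
step 20: "11010000110100"  (len 14)
step 21: "1010000110100000"  (len 16)
step 22: "0100001101000000100"  (len 19)
step 23: "100001101000000100"  (len 18)
step 24: "00001101000000100000"  (len 20)
step 25: "0001101000000100000"  (len 19)
step 26: "001101000000100000"  (len 18)
step 27: "01101000000100000"  (len 17)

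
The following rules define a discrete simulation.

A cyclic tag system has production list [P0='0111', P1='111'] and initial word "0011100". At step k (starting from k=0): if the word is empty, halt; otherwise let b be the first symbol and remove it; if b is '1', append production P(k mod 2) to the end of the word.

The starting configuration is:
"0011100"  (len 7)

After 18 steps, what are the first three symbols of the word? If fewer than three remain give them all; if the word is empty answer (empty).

011

t=0: "0011100"  (len 7)
t=1: "011100"  (len 6)
t=2: "11100"  (len 5)
t=3: "11000111"  (len 8)
t=4: "1000111111"  (len 10)
t=5: "0001111110111"  (len 13)
t=6: "001111110111"  (len 12)
t=7: "01111110111"  (len 11)
t=8: "1111110111"  (len 10)
t=9: "1111101110111"  (len 13)
t=10: "111101110111111"  (len 15)
t=11: "111011101111110111"  (len 18)
t=12: "11011101111110111111"  (len 20)
t=13: "10111011111101111110111"  (len 23)
t=14: "0111011111101111110111111"  (len 25)
t=15: "111011111101111110111111"  (len 24)
t=16: "11011111101111110111111111"  (len 26)
t=17: "10111111011111101111111110111"  (len 29)
t=18: "0111111011111101111111110111111"  (len 31)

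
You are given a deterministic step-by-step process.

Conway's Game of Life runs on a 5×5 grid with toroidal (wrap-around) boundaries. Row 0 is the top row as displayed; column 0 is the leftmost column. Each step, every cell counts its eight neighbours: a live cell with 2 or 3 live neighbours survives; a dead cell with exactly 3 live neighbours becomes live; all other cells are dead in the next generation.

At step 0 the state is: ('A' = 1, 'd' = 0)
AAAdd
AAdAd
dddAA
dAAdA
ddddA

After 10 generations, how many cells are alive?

8

step 0: AAAdd
AAdAd
dddAA
dAAdA
ddddA
step 1: ddAAd
dddAd
ddddd
ddAdA
ddddA
step 2: ddAAA
ddAAd
dddAd
dddAd
ddAdA
step 3: dAddA
ddddd
dddAA
ddAAA
ddAdA
step 4: AddAd
AddAA
ddAdA
AdAdd
dAAdA
step 5: ddddd
AAAdd
ddAdd
AdAdA
ddAdA
step 6: AdAAd
dAAdd
ddAdA
AdAdA
AAddA
step 7: dddAd
AdddA
ddAdA
ddAdd
ddddd
step 8: ddddA
AdddA
AAddA
dddAd
ddddd
step 9: AdddA
dAdAd
dAdAd
AdddA
ddddd
step 10: AdddA
dAdAd
dAdAd
AdddA
ddddd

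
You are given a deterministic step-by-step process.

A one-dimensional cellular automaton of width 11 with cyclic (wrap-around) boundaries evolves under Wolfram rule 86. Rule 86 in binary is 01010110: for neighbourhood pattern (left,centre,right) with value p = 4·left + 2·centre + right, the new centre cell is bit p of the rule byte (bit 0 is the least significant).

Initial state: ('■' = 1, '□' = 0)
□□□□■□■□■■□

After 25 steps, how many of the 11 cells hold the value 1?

[0] □□□□■□■□■■□
[1] □□□■■□■□□■■
[2] ■□■□■□■■■□■
[3] ■□■□■□□□■□□
[4] ■□■□■■□■■■■
[5] ■□■□□■□□□□□
[6] ■□■■■■■□□□■
[7] ■□□□□□■■□■□
[8] ■■□□□■□■□■□
[9] □■■□■■□■□■□
[10] ■□■□□■□■□■■
[11] ■□■■■■□■□□□
[12] ■□□□□■□■■□■
[13] ■■□□■■□□■□□
[14] □■■■□■■■■■■
[15] □□□■□□□□□□■
[16] ■□■■■□□□□■■
[17] ■□□□■■□□■□□
[18] ■■□■□■■■■■■
[19] □■□■□□□□□□□
[20] ■■□■■□□□□□□
[21] □■□□■■□□□□■
[22] □■■■□■■□□■■
[23] □□□■□□■■■□■
[24] ■□■■■■□□■□■
[25] ■□□□□■■■■□□

5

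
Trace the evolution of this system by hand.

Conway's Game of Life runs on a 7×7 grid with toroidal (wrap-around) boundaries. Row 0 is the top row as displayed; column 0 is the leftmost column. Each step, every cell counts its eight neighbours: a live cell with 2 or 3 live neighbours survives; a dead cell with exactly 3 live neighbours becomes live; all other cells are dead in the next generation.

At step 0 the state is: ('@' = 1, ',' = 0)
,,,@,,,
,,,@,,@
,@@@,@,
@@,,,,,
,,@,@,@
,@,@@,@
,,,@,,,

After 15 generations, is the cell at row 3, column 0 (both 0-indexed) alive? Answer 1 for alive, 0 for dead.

1

0) ,,,@,,,
,,,@,,@
,@@@,@,
@@,,,,,
,,@,@,@
,@,@@,@
,,,@,,,
1) ,,@@@,,
,,,@,,,
,@,@@,@
@,,,@@@
,,@,@,@
@,,,@,,
,,,@,,,
2) ,,@,@,,
,,,,,@,
,,@@,,@
,@@,,,,
,@,,@,,
,,,,@@,
,,@,,,,
3) ,,,@,,,
,,@,@@,
,@@@,,,
@@,,,,,
,@@@@@,
,,,@@@,
,,,,@@,
4) ,,,@,,,
,@,,@,,
@,,@@,,
@,,,,,,
@@,,,@@
,,,,,,@
,,,,,@,
5) ,,,,@,,
,,@,@,,
@@,@@,,
,,,,@@,
,@,,,@,
,,,,,,,
,,,,,,,
6) ,,,@,,,
,@@,@@,
,@@,,,,
@@@@,@@
,,,,@@,
,,,,,,,
,,,,,,,
7) ,,@@@,,
,@,,@,,
,,,,,,,
@,,@,@@
@@@@@@,
,,,,,,,
,,,,,,,
8) ,,@@@,,
,,@,@,,
@,,,@@@
@,,@,@,
@@@@,@,
,@@@@,,
,,,@,,,
9) ,,@,@,,
,@@,,,@
@@,,,,,
,,,@,,,
@,,,,@,
@,,,,,,
,@,,,,,
10) @,@@,,,
,,@@,,,
@@,,,,,
@@,,,,@
,,,,,,@
@@,,,,@
,@,,,,,
11) ,,,@,,,
@,,@,,,
,,,,,,@
,@,,,,@
,,,,,@,
,@,,,,@
,,,,,,@
12) ,,,,,,,
,,,,,,,
,,,,,,@
@,,,,@@
,,,,,@@
@,,,,@@
@,,,,,,
13) ,,,,,,,
,,,,,,,
@,,,,@@
@,,,,,,
,,,,@,,
@,,,,@,
@,,,,,,
14) ,,,,,,,
,,,,,,@
@,,,,,@
@,,,,@,
,,,,,,@
,,,,,,@
,,,,,,@
15) ,,,,,,,
@,,,,,@
@,,,,@,
@,,,,@,
@,,,,@@
@,,,,@@
,,,,,,,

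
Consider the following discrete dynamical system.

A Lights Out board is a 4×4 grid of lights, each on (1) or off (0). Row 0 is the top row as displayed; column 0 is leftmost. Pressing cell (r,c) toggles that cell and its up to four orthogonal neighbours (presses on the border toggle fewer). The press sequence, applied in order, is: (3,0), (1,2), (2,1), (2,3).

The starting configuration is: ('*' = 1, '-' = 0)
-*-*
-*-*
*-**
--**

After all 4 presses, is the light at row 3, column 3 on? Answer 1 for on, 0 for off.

0

k=0  -*-*
-*-*
*-**
--**
k=1  -*-*
-*-*
--**
****
k=2  -***
--*-
---*
****
k=3  -***
-**-
****
*-**
k=4  -***
-***
**--
*-*-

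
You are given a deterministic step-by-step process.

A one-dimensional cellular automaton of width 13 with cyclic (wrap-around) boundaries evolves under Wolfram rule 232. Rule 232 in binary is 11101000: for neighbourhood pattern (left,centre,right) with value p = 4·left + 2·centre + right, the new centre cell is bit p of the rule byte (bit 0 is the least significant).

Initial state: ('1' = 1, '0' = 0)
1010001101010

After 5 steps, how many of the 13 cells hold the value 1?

6

t=0: 1010001101010
t=1: 0100001110101
t=2: 1000001111010
t=3: 0000001111101
t=4: 0000001111110
t=5: 0000001111110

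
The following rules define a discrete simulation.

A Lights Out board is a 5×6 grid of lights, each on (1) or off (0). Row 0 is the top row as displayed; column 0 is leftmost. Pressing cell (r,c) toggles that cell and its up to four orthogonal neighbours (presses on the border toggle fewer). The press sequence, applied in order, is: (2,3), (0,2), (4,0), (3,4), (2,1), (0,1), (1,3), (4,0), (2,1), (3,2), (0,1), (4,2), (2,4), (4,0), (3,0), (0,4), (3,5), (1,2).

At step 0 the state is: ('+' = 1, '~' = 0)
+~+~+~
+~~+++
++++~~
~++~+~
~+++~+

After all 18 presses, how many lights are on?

0) +~+~+~
+~~+++
++++~~
~++~+~
~+++~+
1) +~+~+~
+~~~++
++~~+~
~++++~
~+++~+
2) ++~++~
+~+~++
++~~+~
~++++~
~+++~+
3) ++~++~
+~+~++
++~~+~
+++++~
+~++~+
4) ++~++~
+~+~++
++~~~~
+++~~+
+~++++
5) ++~++~
+++~++
~~+~~~
+~+~~+
+~++++
6) ~~+++~
+~+~++
~~+~~~
+~+~~+
+~++++
7) ~~+~+~
+~~+~+
~~++~~
+~+~~+
+~++++
8) ~~+~+~
+~~+~+
~~++~~
~~+~~+
~+++++
9) ~~+~+~
++~+~+
++~+~~
~++~~+
~+++++
10) ~~+~+~
++~+~+
++++~~
~~~+~+
~+~+++
11) ++~~+~
+~~+~+
++++~~
~~~+~+
~+~+++
12) ++~~+~
+~~+~+
++++~~
~~++~+
~~+~++
13) ++~~+~
+~~+++
+++~++
~~++++
~~+~++
14) ++~~+~
+~~+++
+++~++
+~++++
+++~++
15) ++~~+~
+~~+++
~++~++
~+++++
~++~++
16) ++~+~+
+~~+~+
~++~++
~+++++
~++~++
17) ++~+~+
+~~+~+
~++~+~
~+++~~
~++~+~
18) ++++~+
+++~~+
~+~~+~
~+++~~
~++~+~

17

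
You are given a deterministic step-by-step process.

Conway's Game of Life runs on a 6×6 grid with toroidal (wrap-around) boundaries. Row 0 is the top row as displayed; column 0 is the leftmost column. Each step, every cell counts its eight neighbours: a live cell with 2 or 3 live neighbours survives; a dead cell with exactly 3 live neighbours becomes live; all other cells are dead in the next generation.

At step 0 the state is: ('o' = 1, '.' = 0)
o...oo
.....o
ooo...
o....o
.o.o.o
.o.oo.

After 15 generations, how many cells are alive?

step 0: o...oo
.....o
ooo...
o....o
.o.o.o
.o.oo.
step 1: o..o..
....o.
.o....
....oo
.o.o.o
.o.o..
step 2: ..ooo.
......
....oo
..o.oo
...o.o
.o.o..
step 3: ..ooo.
.....o
...ooo
o.....
o..o.o
......
step 4: ...oo.
..o..o
o...oo
o..o..
o....o
..o..o
step 5: ..oooo
o.....
oo.oo.
.o....
oo..oo
o..o.o
step 6: .ooo..
o.....
ooo..o
...o..
.oo.o.
......
step 7: .oo...
...o.o
ooo..o
...ooo
..oo..
......
step 8: ..o...
...ooo
.oo...
.....o
..oo..
.o.o..
step 9: ..o...
.o.oo.
o.oo.o
.o.o..
..ooo.
.o.o..
step 10: .o..o.
oo..oo
o....o
oo...o
.o..o.
.o..o.
step 11: .oooo.
.o..o.
......
.o..o.
.oo.o.
oooooo
step 12: ......
.o..o.
......
.ooo..
......
......
step 13: ......
......
.o.o..
..o...
..o...
......
step 14: ......
......
..o...
.ooo..
......
......
step 15: ......
......
.ooo..
.ooo..
..o...
......

7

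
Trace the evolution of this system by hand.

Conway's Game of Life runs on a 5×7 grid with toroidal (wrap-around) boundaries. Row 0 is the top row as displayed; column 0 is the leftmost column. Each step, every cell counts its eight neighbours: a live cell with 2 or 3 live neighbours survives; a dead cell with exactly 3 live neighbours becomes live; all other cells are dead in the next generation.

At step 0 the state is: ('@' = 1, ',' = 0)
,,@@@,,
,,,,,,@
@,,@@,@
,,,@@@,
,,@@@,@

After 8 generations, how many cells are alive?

2

[0] ,,@@@,,
,,,,,,@
@,,@@,@
,,,@@@,
,,@@@,@
[1] ,,@,@,,
@,@,,,@
@,,@,,@
@,,,,,,
,,,,,,,
[2] ,@,@,,,
@,@,,@@
,,,,,,,
@,,,,,@
,,,,,,,
[3] @@@,,,@
@@@,,,@
,@,,,@,
,,,,,,,
@,,,,,,
[4] ,,@,,,,
,,,,,@,
,@@,,,@
,,,,,,,
@,,,,,@
[5] ,,,,,,@
,@@,,,,
,,,,,,,
,@,,,,@
,,,,,,,
[6] ,,,,,,,
,,,,,,,
@@@,,,,
,,,,,,,
@,,,,,,
[7] ,,,,,,,
,@,,,,,
,@,,,,,
@,,,,,,
,,,,,,,
[8] ,,,,,,,
,,,,,,,
@@,,,,,
,,,,,,,
,,,,,,,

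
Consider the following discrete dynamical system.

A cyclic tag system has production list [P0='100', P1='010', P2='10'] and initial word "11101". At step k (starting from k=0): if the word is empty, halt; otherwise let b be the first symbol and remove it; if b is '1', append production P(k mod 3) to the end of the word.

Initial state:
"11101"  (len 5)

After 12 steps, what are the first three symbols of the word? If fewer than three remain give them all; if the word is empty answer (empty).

gen 0: "11101"  (len 5)
gen 1: "1101100"  (len 7)
gen 2: "101100010"  (len 9)
gen 3: "0110001010"  (len 10)
gen 4: "110001010"  (len 9)
gen 5: "10001010010"  (len 11)
gen 6: "000101001010"  (len 12)
gen 7: "00101001010"  (len 11)
gen 8: "0101001010"  (len 10)
gen 9: "101001010"  (len 9)
gen 10: "01001010100"  (len 11)
gen 11: "1001010100"  (len 10)
gen 12: "00101010010"  (len 11)

001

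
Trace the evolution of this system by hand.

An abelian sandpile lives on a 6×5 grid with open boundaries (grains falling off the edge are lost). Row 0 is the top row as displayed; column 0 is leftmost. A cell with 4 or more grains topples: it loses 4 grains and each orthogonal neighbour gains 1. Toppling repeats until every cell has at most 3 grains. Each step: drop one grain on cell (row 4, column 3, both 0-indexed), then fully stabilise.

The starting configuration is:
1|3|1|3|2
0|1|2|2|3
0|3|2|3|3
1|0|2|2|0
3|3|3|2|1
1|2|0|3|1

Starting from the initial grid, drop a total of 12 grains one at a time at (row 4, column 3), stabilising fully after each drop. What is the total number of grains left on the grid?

[0] 1|3|1|3|2
0|1|2|2|3
0|3|2|3|3
1|0|2|2|0
3|3|3|2|1
1|2|0|3|1
[1] 1|3|1|3|2
0|1|2|2|3
0|3|2|3|3
1|0|2|2|0
3|3|3|3|1
1|2|0|3|1
[2] 1|3|1|3|2
0|1|2|2|3
0|3|2|3|3
2|1|3|3|0
0|1|1|2|2
2|3|2|0|2
[3] 1|3|1|3|2
0|1|2|2|3
0|3|2|3|3
2|1|3|3|0
0|1|1|3|2
2|3|2|0|2
[4] 1|3|3|1|0
0|3|0|2|2
1|0|2|3|1
2|3|1|2|2
0|1|3|1|3
2|3|2|1|2
[5] 1|3|3|1|0
0|3|0|2|2
1|0|2|3|1
2|3|1|2|2
0|1|3|2|3
2|3|2|1|2
[6] 1|3|3|1|0
0|3|0|2|2
1|0|2|3|1
2|3|1|2|2
0|1|3|3|3
2|3|2|1|2
[7] 1|3|3|1|0
0|3|0|2|2
1|0|2|3|1
2|3|2|3|3
0|2|0|2|0
2|3|3|2|3
[8] 1|3|3|1|0
0|3|0|2|2
1|0|2|3|1
2|3|2|3|3
0|2|0|3|0
2|3|3|2|3
[9] 1|3|3|1|0
0|3|0|3|2
1|0|3|0|3
2|3|3|2|0
0|2|1|1|2
2|3|3|3|3
[10] 1|3|3|1|0
0|3|0|3|2
1|0|3|0|3
2|3|3|2|0
0|2|1|2|2
2|3|3|3|3
[11] 1|3|3|1|0
0|3|0|3|2
1|0|3|0|3
2|3|3|2|0
0|2|1|3|2
2|3|3|3|3
[12] 1|3|3|1|0
0|3|0|3|2
1|0|3|0|3
2|3|3|3|1
0|3|3|2|0
3|0|1|2|1

50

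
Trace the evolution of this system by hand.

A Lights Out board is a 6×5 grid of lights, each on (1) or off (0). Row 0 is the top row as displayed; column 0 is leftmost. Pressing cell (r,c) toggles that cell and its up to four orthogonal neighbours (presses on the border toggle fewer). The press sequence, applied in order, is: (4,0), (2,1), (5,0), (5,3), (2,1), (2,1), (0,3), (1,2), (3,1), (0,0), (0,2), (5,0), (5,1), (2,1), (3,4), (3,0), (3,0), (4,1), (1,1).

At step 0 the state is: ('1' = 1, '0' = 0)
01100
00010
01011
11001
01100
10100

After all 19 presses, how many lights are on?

k=0  01100
00010
01011
11001
01100
10100
k=1  01100
00010
01011
01001
10100
00100
k=2  01100
01010
10111
00001
10100
00100
k=3  01100
01010
10111
00001
00100
11100
k=4  01100
01010
10111
00001
00110
11011
k=5  01100
00010
01011
01001
00110
11011
k=6  01100
01010
10111
00001
00110
11011
k=7  01011
01000
10111
00001
00110
11011
k=8  01111
00110
10011
00001
00110
11011
k=9  01111
00110
11011
11101
01110
11011
k=10  10111
10110
11011
11101
01110
11011
k=11  11001
10010
11011
11101
01110
11011
k=12  11001
10010
11011
11101
11110
00011
k=13  11001
10010
11011
11101
10110
11111
k=14  11001
11010
00111
10101
10110
11111
k=15  11001
11010
00110
10110
10111
11111
k=16  11001
11010
10110
01110
00111
11111
k=17  11001
11010
00110
10110
10111
11111
k=18  11001
11010
00110
11110
01011
10111
k=19  10001
00110
01110
11110
01011
10111

18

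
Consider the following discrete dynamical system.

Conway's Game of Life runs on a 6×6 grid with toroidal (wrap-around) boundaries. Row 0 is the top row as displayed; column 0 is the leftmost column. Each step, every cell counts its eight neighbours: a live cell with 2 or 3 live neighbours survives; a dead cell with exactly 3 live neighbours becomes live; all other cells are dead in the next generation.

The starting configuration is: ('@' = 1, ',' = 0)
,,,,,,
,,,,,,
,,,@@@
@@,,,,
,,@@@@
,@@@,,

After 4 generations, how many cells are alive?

gen 0: ,,,,,,
,,,,,,
,,,@@@
@@,,,,
,,@@@@
,@@@,,
gen 1: ,,@,,,
,,,,@,
@,,,@@
@@,,,,
,,,,@@
,@,,,,
gen 2: ,,,,,,
,,,@@,
@@,,@,
,@,,,,
,@,,,@
,,,,,,
gen 3: ,,,,,,
,,,@@@
@@@@@@
,@@,,@
@,,,,,
,,,,,,
gen 4: ,,,,@,
,@,,,,
,,,,,,
,,,,,,
@@,,,,
,,,,,,

4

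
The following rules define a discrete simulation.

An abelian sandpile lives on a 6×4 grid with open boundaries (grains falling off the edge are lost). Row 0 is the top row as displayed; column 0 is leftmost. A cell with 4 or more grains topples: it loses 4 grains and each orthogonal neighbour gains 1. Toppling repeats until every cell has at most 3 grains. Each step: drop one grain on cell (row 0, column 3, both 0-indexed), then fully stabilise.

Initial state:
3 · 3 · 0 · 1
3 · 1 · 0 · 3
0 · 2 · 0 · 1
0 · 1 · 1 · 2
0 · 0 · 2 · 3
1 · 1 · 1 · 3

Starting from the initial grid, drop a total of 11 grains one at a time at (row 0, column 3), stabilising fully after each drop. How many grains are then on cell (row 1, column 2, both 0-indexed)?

1

t=0: 3 · 3 · 0 · 1
3 · 1 · 0 · 3
0 · 2 · 0 · 1
0 · 1 · 1 · 2
0 · 0 · 2 · 3
1 · 1 · 1 · 3
t=1: 3 · 3 · 0 · 2
3 · 1 · 0 · 3
0 · 2 · 0 · 1
0 · 1 · 1 · 2
0 · 0 · 2 · 3
1 · 1 · 1 · 3
t=2: 3 · 3 · 0 · 3
3 · 1 · 0 · 3
0 · 2 · 0 · 1
0 · 1 · 1 · 2
0 · 0 · 2 · 3
1 · 1 · 1 · 3
t=3: 3 · 3 · 1 · 1
3 · 1 · 1 · 0
0 · 2 · 0 · 2
0 · 1 · 1 · 2
0 · 0 · 2 · 3
1 · 1 · 1 · 3
t=4: 3 · 3 · 1 · 2
3 · 1 · 1 · 0
0 · 2 · 0 · 2
0 · 1 · 1 · 2
0 · 0 · 2 · 3
1 · 1 · 1 · 3
t=5: 3 · 3 · 1 · 3
3 · 1 · 1 · 0
0 · 2 · 0 · 2
0 · 1 · 1 · 2
0 · 0 · 2 · 3
1 · 1 · 1 · 3
t=6: 3 · 3 · 2 · 0
3 · 1 · 1 · 1
0 · 2 · 0 · 2
0 · 1 · 1 · 2
0 · 0 · 2 · 3
1 · 1 · 1 · 3
t=7: 3 · 3 · 2 · 1
3 · 1 · 1 · 1
0 · 2 · 0 · 2
0 · 1 · 1 · 2
0 · 0 · 2 · 3
1 · 1 · 1 · 3
t=8: 3 · 3 · 2 · 2
3 · 1 · 1 · 1
0 · 2 · 0 · 2
0 · 1 · 1 · 2
0 · 0 · 2 · 3
1 · 1 · 1 · 3
t=9: 3 · 3 · 2 · 3
3 · 1 · 1 · 1
0 · 2 · 0 · 2
0 · 1 · 1 · 2
0 · 0 · 2 · 3
1 · 1 · 1 · 3
t=10: 3 · 3 · 3 · 0
3 · 1 · 1 · 2
0 · 2 · 0 · 2
0 · 1 · 1 · 2
0 · 0 · 2 · 3
1 · 1 · 1 · 3
t=11: 3 · 3 · 3 · 1
3 · 1 · 1 · 2
0 · 2 · 0 · 2
0 · 1 · 1 · 2
0 · 0 · 2 · 3
1 · 1 · 1 · 3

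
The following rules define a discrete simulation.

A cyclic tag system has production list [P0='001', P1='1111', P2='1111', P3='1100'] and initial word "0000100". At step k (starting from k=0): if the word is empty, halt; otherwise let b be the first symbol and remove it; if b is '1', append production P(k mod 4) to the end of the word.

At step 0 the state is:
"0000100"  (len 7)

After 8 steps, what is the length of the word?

2

t=0: "0000100"  (len 7)
t=1: "000100"  (len 6)
t=2: "00100"  (len 5)
t=3: "0100"  (len 4)
t=4: "100"  (len 3)
t=5: "00001"  (len 5)
t=6: "0001"  (len 4)
t=7: "001"  (len 3)
t=8: "01"  (len 2)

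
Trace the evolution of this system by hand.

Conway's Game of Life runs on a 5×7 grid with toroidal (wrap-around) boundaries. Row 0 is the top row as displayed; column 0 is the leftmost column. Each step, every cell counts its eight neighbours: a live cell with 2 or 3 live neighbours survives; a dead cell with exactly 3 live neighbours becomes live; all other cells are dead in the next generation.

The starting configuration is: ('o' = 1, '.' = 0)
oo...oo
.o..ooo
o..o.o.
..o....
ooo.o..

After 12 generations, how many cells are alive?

step 0: oo...oo
.o..ooo
o..o.o.
..o....
ooo.o..
step 1: ...o...
.oo....
oooo.o.
o.o.o.o
..oo.o.
step 2: .o.oo..
o...o..
....oo.
o......
.oo..oo
step 3: .o.oo.o
.......
....ooo
oo..o..
.oooooo
step 4: .o....o
o..o..o
o...ooo
.o.....
......o
step 5: .....oo
.o..o..
.o..oo.
.......
.......
step 6: .....o.
o...o.o
....oo.
.......
.......
step 7: .....oo
....o.o
....ooo
.......
.......
step 8: .....oo
o...o..
....o.o
.....o.
.......
step 9: .....oo
o...o..
....o.o
.....o.
.....oo
step 10: o...o..
o...o..
....o.o
....o..
....o..
step 11: ...ooo.
o..oo.o
...oo..
...oo..
...ooo.
step 12: ..o....
..o...o
..o....
..o....
..o....

6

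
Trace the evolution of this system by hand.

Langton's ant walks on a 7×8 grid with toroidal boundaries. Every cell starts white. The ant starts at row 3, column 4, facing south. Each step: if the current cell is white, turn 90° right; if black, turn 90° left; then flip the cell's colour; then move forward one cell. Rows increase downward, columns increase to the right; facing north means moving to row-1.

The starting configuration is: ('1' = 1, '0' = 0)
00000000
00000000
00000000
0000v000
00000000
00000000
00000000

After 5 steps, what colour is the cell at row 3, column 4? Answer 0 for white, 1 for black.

0

0) 00000000
00000000
00000000
0000v000
00000000
00000000
00000000
1) 00000000
00000000
00000000
000<1000
00000000
00000000
00000000
2) 00000000
00000000
000^0000
00011000
00000000
00000000
00000000
3) 00000000
00000000
0001>000
00011000
00000000
00000000
00000000
4) 00000000
00000000
00011000
0001v000
00000000
00000000
00000000
5) 00000000
00000000
00011000
00010>00
00000000
00000000
00000000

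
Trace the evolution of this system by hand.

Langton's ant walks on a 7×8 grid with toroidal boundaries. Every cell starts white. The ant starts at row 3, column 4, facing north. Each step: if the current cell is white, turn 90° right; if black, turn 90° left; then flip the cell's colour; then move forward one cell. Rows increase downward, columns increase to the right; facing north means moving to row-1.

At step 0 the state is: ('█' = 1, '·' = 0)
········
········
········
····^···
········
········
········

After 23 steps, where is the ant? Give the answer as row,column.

4,2

t=0: ········
········
········
····^···
········
········
········
t=1: ········
········
········
····█>··
········
········
········
t=2: ········
········
········
····██··
·····v··
········
········
t=3: ········
········
········
····██··
····<█··
········
········
t=4: ········
········
········
····^█··
····██··
········
········
t=5: ········
········
········
···<·█··
····██··
········
········
t=6: ········
········
···^····
···█·█··
····██··
········
········
t=7: ········
········
···█>···
···█·█··
····██··
········
········
t=8: ········
········
···██···
···█v█··
····██··
········
········
t=9: ········
········
···██···
···<██··
····██··
········
········
t=10: ········
········
···██···
····██··
···v██··
········
········
t=11: ········
········
···██···
····██··
··<███··
········
········
t=12: ········
········
···██···
··^·██··
··████··
········
········
t=13: ········
········
···██···
··█>██··
··████··
········
········
t=14: ········
········
···██···
··████··
··█v██··
········
········
t=15: ········
········
···██···
··████··
··█·>█··
········
········
t=16: ········
········
···██···
··██^█··
··█··█··
········
········
t=17: ········
········
···██···
··█<·█··
··█··█··
········
········
t=18: ········
········
···██···
··█··█··
··█v·█··
········
········
t=19: ········
········
···██···
··█··█··
··<█·█··
········
········
t=20: ········
········
···██···
··█··█··
···█·█··
··v·····
········
t=21: ········
········
···██···
··█··█··
···█·█··
·<█·····
········
t=22: ········
········
···██···
··█··█··
·^·█·█··
·██·····
········
t=23: ········
········
···██···
··█··█··
·█>█·█··
·██·····
········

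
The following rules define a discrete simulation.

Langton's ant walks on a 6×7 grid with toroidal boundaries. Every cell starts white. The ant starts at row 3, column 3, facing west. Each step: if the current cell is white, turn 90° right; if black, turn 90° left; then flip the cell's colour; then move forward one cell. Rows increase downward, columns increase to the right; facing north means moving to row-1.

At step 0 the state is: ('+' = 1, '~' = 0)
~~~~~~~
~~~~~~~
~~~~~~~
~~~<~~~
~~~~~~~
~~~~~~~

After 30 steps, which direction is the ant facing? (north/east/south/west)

west

t=0: ~~~~~~~
~~~~~~~
~~~~~~~
~~~<~~~
~~~~~~~
~~~~~~~
t=1: ~~~~~~~
~~~~~~~
~~~^~~~
~~~+~~~
~~~~~~~
~~~~~~~
t=2: ~~~~~~~
~~~~~~~
~~~+>~~
~~~+~~~
~~~~~~~
~~~~~~~
t=3: ~~~~~~~
~~~~~~~
~~~++~~
~~~+v~~
~~~~~~~
~~~~~~~
t=4: ~~~~~~~
~~~~~~~
~~~++~~
~~~<+~~
~~~~~~~
~~~~~~~
t=5: ~~~~~~~
~~~~~~~
~~~++~~
~~~~+~~
~~~v~~~
~~~~~~~
t=6: ~~~~~~~
~~~~~~~
~~~++~~
~~~~+~~
~~<+~~~
~~~~~~~
t=7: ~~~~~~~
~~~~~~~
~~~++~~
~~^~+~~
~~++~~~
~~~~~~~
t=8: ~~~~~~~
~~~~~~~
~~~++~~
~~+>+~~
~~++~~~
~~~~~~~
t=9: ~~~~~~~
~~~~~~~
~~~++~~
~~+++~~
~~+v~~~
~~~~~~~
t=10: ~~~~~~~
~~~~~~~
~~~++~~
~~+++~~
~~+~>~~
~~~~~~~
t=11: ~~~~~~~
~~~~~~~
~~~++~~
~~+++~~
~~+~+~~
~~~~v~~
t=12: ~~~~~~~
~~~~~~~
~~~++~~
~~+++~~
~~+~+~~
~~~<+~~
t=13: ~~~~~~~
~~~~~~~
~~~++~~
~~+++~~
~~+^+~~
~~~++~~
t=14: ~~~~~~~
~~~~~~~
~~~++~~
~~+++~~
~~++>~~
~~~++~~
t=15: ~~~~~~~
~~~~~~~
~~~++~~
~~++^~~
~~++~~~
~~~++~~
t=16: ~~~~~~~
~~~~~~~
~~~++~~
~~+<~~~
~~++~~~
~~~++~~
t=17: ~~~~~~~
~~~~~~~
~~~++~~
~~+~~~~
~~+v~~~
~~~++~~
t=18: ~~~~~~~
~~~~~~~
~~~++~~
~~+~~~~
~~+~>~~
~~~++~~
t=19: ~~~~~~~
~~~~~~~
~~~++~~
~~+~~~~
~~+~+~~
~~~+v~~
t=20: ~~~~~~~
~~~~~~~
~~~++~~
~~+~~~~
~~+~+~~
~~~+~>~
t=21: ~~~~~v~
~~~~~~~
~~~++~~
~~+~~~~
~~+~+~~
~~~+~+~
t=22: ~~~~<+~
~~~~~~~
~~~++~~
~~+~~~~
~~+~+~~
~~~+~+~
t=23: ~~~~++~
~~~~~~~
~~~++~~
~~+~~~~
~~+~+~~
~~~+^+~
t=24: ~~~~++~
~~~~~~~
~~~++~~
~~+~~~~
~~+~+~~
~~~++>~
t=25: ~~~~++~
~~~~~~~
~~~++~~
~~+~~~~
~~+~+^~
~~~++~~
t=26: ~~~~++~
~~~~~~~
~~~++~~
~~+~~~~
~~+~++>
~~~++~~
t=27: ~~~~++~
~~~~~~~
~~~++~~
~~+~~~~
~~+~+++
~~~++~v
t=28: ~~~~++~
~~~~~~~
~~~++~~
~~+~~~~
~~+~+++
~~~++<+
t=29: ~~~~++~
~~~~~~~
~~~++~~
~~+~~~~
~~+~+^+
~~~++++
t=30: ~~~~++~
~~~~~~~
~~~++~~
~~+~~~~
~~+~<~+
~~~++++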